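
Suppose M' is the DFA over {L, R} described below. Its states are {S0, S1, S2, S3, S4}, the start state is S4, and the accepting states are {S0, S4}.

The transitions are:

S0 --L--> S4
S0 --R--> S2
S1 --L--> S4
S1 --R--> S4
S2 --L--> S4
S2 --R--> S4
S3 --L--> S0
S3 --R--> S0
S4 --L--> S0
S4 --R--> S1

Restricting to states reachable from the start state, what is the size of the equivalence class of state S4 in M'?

First remove the unreachable states {S3}; 4 states remain.
Initial partition by acceptance: {S0,S4} | {S1,S2}.
Stable partition: {S0,S4} | {S1,S2} — 2 equivalence classes.
State S4 belongs to the block {S0,S4}, which has 2 states.

2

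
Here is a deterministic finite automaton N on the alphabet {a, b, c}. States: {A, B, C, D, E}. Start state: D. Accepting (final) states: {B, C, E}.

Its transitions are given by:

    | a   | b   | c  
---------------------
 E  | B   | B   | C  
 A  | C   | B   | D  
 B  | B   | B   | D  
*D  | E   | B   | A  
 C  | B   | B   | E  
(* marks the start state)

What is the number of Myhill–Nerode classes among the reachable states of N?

3

Every state is reachable, so we keep all 5.
Initial partition by acceptance: {B,C,E} | {A,D}.
Split {B,C,E} by δ(·,c) → {C,E} and {B}.
No further refinement is possible. Final partition (3 blocks): {C,E} | {A,D} | {B}.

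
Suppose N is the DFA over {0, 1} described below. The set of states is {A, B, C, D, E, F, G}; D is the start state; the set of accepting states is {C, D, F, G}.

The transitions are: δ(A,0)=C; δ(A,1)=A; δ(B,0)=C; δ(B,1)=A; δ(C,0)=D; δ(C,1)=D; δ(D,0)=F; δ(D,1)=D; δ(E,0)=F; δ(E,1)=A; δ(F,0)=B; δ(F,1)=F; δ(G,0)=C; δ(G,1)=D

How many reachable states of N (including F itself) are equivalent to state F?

1

Reachable states from the start: {A,B,C,D,F}. Unreachable: {E,G} — drop them.
P0 = {C,D,F} | {A,B}.
Split {C,D,F} by δ(·,0) → {C,D} and {F}.
Split {C,D} by δ(·,0) → {C} and {D}.
The partition is now stable with 4 blocks: {C} | {A,B} | {F} | {D}.
State F belongs to the block {F}, which has 1 states.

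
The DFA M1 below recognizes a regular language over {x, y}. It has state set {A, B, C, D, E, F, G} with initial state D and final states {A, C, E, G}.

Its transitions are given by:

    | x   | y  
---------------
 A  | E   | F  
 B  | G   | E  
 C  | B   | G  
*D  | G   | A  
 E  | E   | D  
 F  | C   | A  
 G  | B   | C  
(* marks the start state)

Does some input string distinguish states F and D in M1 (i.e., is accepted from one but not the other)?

No

Initial partition by acceptance: {A,C,E,G} | {B,D,F}.
Refine {A,C,E,G} on symbol x: members go to different blocks, giving {A,E} and {C,G}.
No further refinement is possible. Final partition (3 blocks): {A,E} | {B,D,F} | {C,G}.
F and D lie in the same block of the stable partition, so they are equivalent — no string distinguishes them.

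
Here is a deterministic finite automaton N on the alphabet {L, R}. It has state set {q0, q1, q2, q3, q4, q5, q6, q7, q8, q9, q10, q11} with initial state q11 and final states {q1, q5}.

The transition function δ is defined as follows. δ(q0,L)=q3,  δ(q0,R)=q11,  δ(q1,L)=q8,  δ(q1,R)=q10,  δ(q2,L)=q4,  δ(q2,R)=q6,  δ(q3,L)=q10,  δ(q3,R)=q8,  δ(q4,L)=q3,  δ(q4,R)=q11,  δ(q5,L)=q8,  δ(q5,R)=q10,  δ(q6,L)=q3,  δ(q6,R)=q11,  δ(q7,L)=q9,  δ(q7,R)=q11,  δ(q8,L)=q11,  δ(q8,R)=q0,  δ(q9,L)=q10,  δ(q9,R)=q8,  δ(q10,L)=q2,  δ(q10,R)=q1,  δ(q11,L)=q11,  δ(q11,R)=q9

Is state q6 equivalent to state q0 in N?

Yes

Reachable states from the start: {q0,q1,q2,q3,q4,q6,q8,q9,q10,q11}. Unreachable: {q5,q7} — drop them.
Initial partition by acceptance: {q1} | {q0,q2,q3,q4,q6,q8,q9,q10,q11}.
On input R, block {q0,q2,q3,q4,q6,q8,q9,q10,q11} splits into {q0,q2,q3,q4,q6,q8,q9,q11} and {q10}.
On input L, block {q0,q2,q3,q4,q6,q8,q9,q11} splits into {q0,q2,q4,q6,q8,q11} and {q3,q9}.
Split {q0,q2,q4,q6,q8,q11} by δ(·,L) → {q0,q4,q6} and {q2,q8,q11}.
Split {q2,q8,q11} by δ(·,L) → {q8,q11} and {q2}.
Split {q8,q11} by δ(·,R) → {q8} and {q11}.
Stable partition: {q1} | {q0,q4,q6} | {q10} | {q3,q9} | {q8} | {q2} | {q11} — 7 equivalence classes.
q6 and q0 lie in the same block of the stable partition, so they are equivalent — no string distinguishes them.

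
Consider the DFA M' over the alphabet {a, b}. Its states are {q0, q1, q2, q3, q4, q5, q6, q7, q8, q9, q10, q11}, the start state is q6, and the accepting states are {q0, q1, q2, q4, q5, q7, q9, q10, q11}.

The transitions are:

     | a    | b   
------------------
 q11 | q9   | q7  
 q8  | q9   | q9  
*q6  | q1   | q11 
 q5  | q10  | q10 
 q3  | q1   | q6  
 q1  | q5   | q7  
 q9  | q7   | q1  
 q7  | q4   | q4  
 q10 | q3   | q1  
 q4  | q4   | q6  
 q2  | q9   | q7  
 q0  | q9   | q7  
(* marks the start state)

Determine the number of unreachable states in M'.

BFS from q6 reaches {q1, q3, q4, q5, q6, q7, q9, q10, q11}; the 3 state(s) q0, q2, q8 are never visited.

3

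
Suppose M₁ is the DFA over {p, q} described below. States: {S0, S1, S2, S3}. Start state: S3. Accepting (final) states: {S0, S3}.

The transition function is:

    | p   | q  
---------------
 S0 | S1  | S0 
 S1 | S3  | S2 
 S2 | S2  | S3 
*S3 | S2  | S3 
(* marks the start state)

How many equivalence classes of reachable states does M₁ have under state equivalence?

2

States {S0,S1} cannot be reached from the start state, so discard them.
P0 = {S3} | {S2}.
No further refinement is possible. Final partition (2 blocks): {S3} | {S2}.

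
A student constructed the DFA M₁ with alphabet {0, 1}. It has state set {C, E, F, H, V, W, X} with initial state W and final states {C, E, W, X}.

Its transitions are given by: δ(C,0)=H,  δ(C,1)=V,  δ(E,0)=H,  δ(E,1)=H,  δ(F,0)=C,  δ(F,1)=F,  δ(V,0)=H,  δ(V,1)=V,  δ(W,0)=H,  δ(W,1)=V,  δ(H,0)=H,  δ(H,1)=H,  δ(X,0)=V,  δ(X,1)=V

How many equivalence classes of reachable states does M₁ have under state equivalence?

2

States {C,E,F,X} cannot be reached from the start state, so discard them.
Start with accepting vs non-accepting: {W} | {H,V}.
No further refinement is possible. Final partition (2 blocks): {W} | {H,V}.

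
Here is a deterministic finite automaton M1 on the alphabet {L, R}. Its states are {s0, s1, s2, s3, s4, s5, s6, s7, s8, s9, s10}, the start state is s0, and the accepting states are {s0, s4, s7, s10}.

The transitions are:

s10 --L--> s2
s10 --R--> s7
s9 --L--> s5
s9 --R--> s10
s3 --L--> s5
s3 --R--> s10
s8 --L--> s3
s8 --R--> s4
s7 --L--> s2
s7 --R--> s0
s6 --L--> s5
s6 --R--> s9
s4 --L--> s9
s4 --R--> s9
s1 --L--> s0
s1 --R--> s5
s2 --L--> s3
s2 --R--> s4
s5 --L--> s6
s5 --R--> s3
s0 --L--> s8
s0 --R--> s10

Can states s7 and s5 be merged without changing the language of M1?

Reachable states from the start: {s0,s2,s3,s4,s5,s6,s7,s8,s9,s10}. Unreachable: {s1} — drop them.
Start with accepting vs non-accepting: {s0,s4,s7,s10} | {s2,s3,s5,s6,s8,s9}.
Refine {s0,s4,s7,s10} on symbol R: members go to different blocks, giving {s0,s7,s10} and {s4}.
Refine {s2,s3,s5,s6,s8,s9} on symbol R: members go to different blocks, giving {s2,s8} and {s3,s9} and {s5,s6}.
The partition is now stable with 5 blocks: {s0,s7,s10} | {s2,s8} | {s4} | {s3,s9} | {s5,s6}.
s7 and s5 end up in different blocks, so they are distinguishable. For instance, the string 'ε' is accepted from only s7.

No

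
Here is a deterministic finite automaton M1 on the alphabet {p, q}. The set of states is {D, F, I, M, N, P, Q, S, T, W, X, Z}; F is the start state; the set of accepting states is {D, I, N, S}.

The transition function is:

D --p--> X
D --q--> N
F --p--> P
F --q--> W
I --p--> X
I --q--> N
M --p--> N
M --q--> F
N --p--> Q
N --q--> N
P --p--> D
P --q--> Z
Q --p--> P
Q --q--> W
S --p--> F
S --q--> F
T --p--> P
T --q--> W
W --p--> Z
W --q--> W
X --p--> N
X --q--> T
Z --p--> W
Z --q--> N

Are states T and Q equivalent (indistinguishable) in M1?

States {I,M,S} cannot be reached from the start state, so discard them.
P0 = {D,N} | {F,P,Q,T,W,X,Z}.
On input p, block {F,P,Q,T,W,X,Z} splits into {F,Q,T,W,Z} and {P,X}.
On input p, block {D,N} splits into {N} and {D}.
On input p, block {F,Q,T,W,Z} splits into {F,Q,T} and {W,Z}.
Refine {P,X} on symbol p: members go to different blocks, giving {X} and {P}.
Split {W,Z} by δ(·,q) → {Z} and {W}.
Stable partition: {N} | {F,Q,T} | {X} | {D} | {Z} | {P} | {W} — 7 equivalence classes.
T and Q lie in the same block of the stable partition, so they are equivalent — no string distinguishes them.

Yes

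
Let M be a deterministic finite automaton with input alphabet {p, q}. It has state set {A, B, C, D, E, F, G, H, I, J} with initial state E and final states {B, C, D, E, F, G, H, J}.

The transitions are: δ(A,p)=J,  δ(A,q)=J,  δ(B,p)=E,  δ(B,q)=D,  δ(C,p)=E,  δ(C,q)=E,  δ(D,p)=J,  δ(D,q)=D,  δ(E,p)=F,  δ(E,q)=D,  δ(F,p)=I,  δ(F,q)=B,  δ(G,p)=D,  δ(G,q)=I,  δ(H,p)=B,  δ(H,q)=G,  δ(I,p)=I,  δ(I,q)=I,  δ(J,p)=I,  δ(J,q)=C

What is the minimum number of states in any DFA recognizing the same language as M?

4

Reachable states from the start: {B,C,D,E,F,I,J}. Unreachable: {A,G,H} — drop them.
Start with accepting vs non-accepting: {B,C,D,E,F,J} | {I}.
Refine {B,C,D,E,F,J} on symbol p: members go to different blocks, giving {B,C,D,E} and {F,J}.
On input p, block {B,C,D,E} splits into {B,C} and {D,E}.
The partition is now stable with 4 blocks: {B,C} | {I} | {F,J} | {D,E}.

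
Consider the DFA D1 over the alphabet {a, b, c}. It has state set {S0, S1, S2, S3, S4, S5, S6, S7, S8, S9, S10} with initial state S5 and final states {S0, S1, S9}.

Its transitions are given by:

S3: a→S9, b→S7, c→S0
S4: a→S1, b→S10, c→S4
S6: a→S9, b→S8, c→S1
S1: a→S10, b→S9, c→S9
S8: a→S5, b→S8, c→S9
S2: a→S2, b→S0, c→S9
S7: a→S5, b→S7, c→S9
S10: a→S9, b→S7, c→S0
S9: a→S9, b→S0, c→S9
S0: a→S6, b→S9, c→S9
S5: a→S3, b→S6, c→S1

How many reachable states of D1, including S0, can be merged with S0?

Reachable states from the start: {S0,S1,S3,S5,S6,S7,S8,S9,S10}. Unreachable: {S2,S4} — drop them.
Initial partition by acceptance: {S0,S1,S9} | {S3,S5,S6,S7,S8,S10}.
On input a, block {S0,S1,S9} splits into {S0,S1} and {S9}.
Refine {S3,S5,S6,S7,S8,S10} on symbol a: members go to different blocks, giving {S3,S6,S10} and {S5,S7,S8}.
Split {S5,S7,S8} by δ(·,a) → {S7,S8} and {S5}.
Stable partition: {S0,S1} | {S3,S6,S10} | {S9} | {S7,S8} | {S5} — 5 equivalence classes.
State S0 belongs to the block {S0,S1}, which has 2 states.

2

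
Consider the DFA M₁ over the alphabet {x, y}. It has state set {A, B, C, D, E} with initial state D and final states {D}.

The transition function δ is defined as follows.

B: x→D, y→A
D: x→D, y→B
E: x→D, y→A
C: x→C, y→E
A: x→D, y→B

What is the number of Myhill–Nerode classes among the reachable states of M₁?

First remove the unreachable states {C,E}; 3 states remain.
Start with accepting vs non-accepting: {D} | {A,B}.
Stable partition: {D} | {A,B} — 2 equivalence classes.

2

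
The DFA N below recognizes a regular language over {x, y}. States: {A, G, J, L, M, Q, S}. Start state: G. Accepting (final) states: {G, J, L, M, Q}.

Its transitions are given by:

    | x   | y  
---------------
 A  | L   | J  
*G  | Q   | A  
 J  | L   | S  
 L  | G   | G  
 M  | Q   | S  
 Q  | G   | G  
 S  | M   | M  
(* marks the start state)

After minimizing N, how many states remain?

Every state is reachable, so we keep all 7.
P0 = {G,J,L,M,Q} | {A,S}.
Refine {G,J,L,M,Q} on symbol y: members go to different blocks, giving {G,J,M} and {L,Q}.
Refine {A,S} on symbol x: members go to different blocks, giving {S} and {A}.
On input y, block {G,J,M} splits into {J,M} and {G}.
Stable partition: {J,M} | {S} | {L,Q} | {A} | {G} — 5 equivalence classes.

5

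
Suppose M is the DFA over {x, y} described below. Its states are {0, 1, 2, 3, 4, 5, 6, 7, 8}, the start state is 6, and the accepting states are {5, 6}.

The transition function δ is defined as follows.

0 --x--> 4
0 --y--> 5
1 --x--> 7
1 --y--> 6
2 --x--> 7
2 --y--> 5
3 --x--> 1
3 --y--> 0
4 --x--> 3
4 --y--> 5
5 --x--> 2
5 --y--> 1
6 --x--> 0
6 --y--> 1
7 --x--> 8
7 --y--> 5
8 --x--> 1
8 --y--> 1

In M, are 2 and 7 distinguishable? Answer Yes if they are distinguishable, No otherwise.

All states are reachable from the start state.
Initial partition by acceptance: {5,6} | {0,1,2,3,4,7,8}.
On input y, block {0,1,2,3,4,7,8} splits into {0,1,2,4,7} and {3,8}.
Refine {0,1,2,4,7} on symbol x: members go to different blocks, giving {0,1,2} and {4,7}.
No further refinement is possible. Final partition (4 blocks): {5,6} | {0,1,2} | {3,8} | {4,7}.
2 and 7 end up in different blocks, so they are distinguishable. For instance, the string 'xy' is accepted from only 2.

Yes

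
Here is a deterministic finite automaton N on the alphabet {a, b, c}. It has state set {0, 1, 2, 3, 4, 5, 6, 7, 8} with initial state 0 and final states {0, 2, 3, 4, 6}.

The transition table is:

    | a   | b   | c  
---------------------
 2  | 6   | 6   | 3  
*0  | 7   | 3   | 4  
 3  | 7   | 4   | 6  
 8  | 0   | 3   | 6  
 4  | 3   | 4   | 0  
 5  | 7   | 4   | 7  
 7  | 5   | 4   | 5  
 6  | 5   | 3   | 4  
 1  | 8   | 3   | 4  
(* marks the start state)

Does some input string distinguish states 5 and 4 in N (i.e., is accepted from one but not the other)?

Reachable states from the start: {0,3,4,5,6,7}. Unreachable: {1,2,8} — drop them.
Initial partition by acceptance: {0,3,4,6} | {5,7}.
Split {0,3,4,6} by δ(·,a) → {0,3,6} and {4}.
On input b, block {0,3,6} splits into {0,6} and {3}.
Stable partition: {0,6} | {5,7} | {4} | {3} — 4 equivalence classes.
5 and 4 end up in different blocks, so they are distinguishable. For instance, the string 'ε' is accepted from only 4.

Yes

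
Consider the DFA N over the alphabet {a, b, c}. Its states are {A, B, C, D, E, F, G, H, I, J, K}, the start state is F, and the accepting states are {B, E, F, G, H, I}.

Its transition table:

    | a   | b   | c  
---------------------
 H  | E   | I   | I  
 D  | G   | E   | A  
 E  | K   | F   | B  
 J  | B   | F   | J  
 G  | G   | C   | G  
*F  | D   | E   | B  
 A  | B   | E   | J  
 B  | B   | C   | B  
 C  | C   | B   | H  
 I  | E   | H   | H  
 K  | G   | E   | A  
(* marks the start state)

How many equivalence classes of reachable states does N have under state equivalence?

5

Start with accepting vs non-accepting: {B,E,F,G,H,I} | {A,C,D,J,K}.
Refine {B,E,F,G,H,I} on symbol a: members go to different blocks, giving {B,G,H,I} and {E,F}.
Split {B,G,H,I} by δ(·,a) → {B,G} and {H,I}.
Refine {A,C,D,J,K} on symbol a: members go to different blocks, giving {A,D,J,K} and {C}.
No further refinement is possible. Final partition (5 blocks): {B,G} | {A,D,J,K} | {E,F} | {H,I} | {C}.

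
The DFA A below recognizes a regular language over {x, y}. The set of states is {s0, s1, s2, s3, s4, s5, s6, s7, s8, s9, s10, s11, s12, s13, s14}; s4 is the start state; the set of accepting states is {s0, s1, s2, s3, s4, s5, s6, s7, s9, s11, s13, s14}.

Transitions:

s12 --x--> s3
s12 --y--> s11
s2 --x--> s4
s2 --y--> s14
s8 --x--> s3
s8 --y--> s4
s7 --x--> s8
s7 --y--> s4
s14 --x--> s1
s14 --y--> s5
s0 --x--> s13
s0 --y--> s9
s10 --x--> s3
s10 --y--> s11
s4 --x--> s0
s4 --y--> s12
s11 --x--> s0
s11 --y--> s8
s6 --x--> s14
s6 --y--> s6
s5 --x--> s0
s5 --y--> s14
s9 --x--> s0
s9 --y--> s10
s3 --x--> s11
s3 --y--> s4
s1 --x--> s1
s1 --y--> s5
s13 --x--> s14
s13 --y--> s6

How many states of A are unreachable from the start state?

2

BFS from s4 reaches {s0, s1, s3, s4, s5, s6, s8, s9, s10, s11, s12, s13, s14}; the 2 state(s) s2, s7 are never visited.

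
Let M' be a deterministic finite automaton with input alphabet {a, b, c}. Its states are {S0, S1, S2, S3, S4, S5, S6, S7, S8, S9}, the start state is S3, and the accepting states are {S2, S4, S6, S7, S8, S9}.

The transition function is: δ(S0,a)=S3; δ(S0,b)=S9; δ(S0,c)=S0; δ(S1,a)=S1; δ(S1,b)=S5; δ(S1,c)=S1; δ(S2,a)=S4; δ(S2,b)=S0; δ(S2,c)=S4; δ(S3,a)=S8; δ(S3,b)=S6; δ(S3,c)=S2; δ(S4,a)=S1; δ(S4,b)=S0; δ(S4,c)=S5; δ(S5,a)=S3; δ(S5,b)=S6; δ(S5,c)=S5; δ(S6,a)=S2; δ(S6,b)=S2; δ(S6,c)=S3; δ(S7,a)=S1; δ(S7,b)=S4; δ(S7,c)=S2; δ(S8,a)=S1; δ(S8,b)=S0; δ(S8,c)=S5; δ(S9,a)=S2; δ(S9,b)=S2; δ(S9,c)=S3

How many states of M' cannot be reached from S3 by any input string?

1

No path from S3 leads to S7; the other 9 states are all reachable.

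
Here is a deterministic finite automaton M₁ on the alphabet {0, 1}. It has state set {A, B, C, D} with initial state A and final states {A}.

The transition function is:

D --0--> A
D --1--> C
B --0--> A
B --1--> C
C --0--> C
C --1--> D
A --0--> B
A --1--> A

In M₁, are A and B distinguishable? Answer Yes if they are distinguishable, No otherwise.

Every state is reachable, so we keep all 4.
Start with accepting vs non-accepting: {A} | {B,C,D}.
Refine {B,C,D} on symbol 0: members go to different blocks, giving {B,D} and {C}.
Stable partition: {A} | {B,D} | {C} — 3 equivalence classes.
A and B end up in different blocks, so they are distinguishable. For instance, the string 'ε' is accepted from only A.

Yes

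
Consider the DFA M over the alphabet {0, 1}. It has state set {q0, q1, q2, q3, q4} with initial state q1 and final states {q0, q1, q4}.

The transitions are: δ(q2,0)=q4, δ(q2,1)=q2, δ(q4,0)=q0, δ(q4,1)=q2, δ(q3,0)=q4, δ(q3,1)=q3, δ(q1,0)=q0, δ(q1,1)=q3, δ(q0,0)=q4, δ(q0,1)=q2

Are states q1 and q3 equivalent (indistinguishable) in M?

Every state is reachable, so we keep all 5.
P0 = {q0,q1,q4} | {q2,q3}.
Stable partition: {q0,q1,q4} | {q2,q3} — 2 equivalence classes.
q1 and q3 end up in different blocks, so they are distinguishable. For instance, the string 'ε' is accepted from only q1.

No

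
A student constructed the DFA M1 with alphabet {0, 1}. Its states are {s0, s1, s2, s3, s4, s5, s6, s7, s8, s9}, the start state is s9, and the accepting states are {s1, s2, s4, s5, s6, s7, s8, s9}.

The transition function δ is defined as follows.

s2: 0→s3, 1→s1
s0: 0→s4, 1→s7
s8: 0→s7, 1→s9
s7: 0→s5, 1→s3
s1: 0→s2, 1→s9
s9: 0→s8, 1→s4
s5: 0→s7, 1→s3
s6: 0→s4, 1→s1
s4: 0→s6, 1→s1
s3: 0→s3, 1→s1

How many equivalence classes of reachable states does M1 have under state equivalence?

7

States {s0} cannot be reached from the start state, so discard them.
Start with accepting vs non-accepting: {s1,s2,s4,s5,s6,s7,s8,s9} | {s3}.
On input 0, block {s1,s2,s4,s5,s6,s7,s8,s9} splits into {s1,s4,s5,s6,s7,s8,s9} and {s2}.
Split {s1,s4,s5,s6,s7,s8,s9} by δ(·,0) → {s4,s5,s6,s7,s8,s9} and {s1}.
Split {s4,s5,s6,s7,s8,s9} by δ(·,1) → {s4,s6} and {s5,s7} and {s8,s9}.
Split {s8,s9} by δ(·,0) → {s8} and {s9}.
No further refinement is possible. Final partition (7 blocks): {s4,s6} | {s3} | {s2} | {s1} | {s5,s7} | {s8} | {s9}.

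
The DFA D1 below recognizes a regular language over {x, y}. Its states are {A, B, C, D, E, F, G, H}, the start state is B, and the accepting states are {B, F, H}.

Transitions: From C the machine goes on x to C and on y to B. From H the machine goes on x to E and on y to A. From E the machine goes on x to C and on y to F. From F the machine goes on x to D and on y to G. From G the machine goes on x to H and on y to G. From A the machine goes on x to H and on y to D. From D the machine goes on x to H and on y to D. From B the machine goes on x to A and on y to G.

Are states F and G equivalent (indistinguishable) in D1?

No

Initial partition by acceptance: {B,F,H} | {A,C,D,E,G}.
Split {A,C,D,E,G} by δ(·,x) → {A,D,G} and {C,E}.
Refine {B,F,H} on symbol x: members go to different blocks, giving {B,F} and {H}.
The partition is now stable with 4 blocks: {B,F} | {A,D,G} | {C,E} | {H}.
F and G end up in different blocks, so they are distinguishable. For instance, the string 'ε' is accepted from only F.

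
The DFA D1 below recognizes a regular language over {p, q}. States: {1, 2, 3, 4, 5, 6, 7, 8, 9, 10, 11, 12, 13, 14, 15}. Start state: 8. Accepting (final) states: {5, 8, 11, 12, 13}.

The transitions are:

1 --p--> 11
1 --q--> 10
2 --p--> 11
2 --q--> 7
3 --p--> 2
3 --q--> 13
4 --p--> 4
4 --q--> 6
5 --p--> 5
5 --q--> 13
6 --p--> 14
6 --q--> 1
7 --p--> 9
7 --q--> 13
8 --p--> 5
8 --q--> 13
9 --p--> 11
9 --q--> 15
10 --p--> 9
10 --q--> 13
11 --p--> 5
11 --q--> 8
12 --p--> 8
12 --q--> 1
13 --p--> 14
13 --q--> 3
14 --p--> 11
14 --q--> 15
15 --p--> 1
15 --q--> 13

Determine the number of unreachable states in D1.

3

Starting at 8 and following transitions, the reachable set is {1, 2, 3, 5, 7, 8, 9, 10, 11, 13, 14, 15}. That leaves 4, 6, 12 unreachable — 3 in total.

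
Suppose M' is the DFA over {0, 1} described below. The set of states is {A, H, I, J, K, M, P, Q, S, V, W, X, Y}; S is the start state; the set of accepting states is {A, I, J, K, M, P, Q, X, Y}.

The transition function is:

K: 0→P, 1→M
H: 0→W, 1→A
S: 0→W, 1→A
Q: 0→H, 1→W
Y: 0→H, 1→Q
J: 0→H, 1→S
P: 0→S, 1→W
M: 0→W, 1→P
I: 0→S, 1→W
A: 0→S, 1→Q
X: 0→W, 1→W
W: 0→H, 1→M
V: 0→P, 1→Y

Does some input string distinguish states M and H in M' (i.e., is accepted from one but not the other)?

Reachable states from the start: {A,H,M,P,Q,S,W}. Unreachable: {I,J,K,V,X,Y} — drop them.
Start with accepting vs non-accepting: {A,M,P,Q} | {H,S,W}.
Refine {A,M,P,Q} on symbol 1: members go to different blocks, giving {A,M} and {P,Q}.
The partition is now stable with 3 blocks: {A,M} | {H,S,W} | {P,Q}.
M and H end up in different blocks, so they are distinguishable. For instance, the string 'ε' is accepted from only M.

Yes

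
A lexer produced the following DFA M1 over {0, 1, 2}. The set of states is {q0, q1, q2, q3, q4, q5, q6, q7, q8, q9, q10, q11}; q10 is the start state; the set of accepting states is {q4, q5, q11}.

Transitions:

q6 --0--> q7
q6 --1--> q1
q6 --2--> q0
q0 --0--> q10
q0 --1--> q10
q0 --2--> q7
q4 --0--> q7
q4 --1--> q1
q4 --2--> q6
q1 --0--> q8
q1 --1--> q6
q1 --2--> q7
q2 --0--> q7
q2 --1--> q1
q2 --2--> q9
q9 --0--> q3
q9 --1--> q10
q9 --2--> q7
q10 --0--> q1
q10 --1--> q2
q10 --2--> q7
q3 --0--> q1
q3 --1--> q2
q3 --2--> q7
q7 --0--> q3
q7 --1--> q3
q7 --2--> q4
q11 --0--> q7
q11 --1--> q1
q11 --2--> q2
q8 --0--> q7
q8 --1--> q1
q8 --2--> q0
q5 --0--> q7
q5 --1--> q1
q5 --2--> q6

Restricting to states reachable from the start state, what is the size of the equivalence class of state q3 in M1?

States {q5,q11} cannot be reached from the start state, so discard them.
Start with accepting vs non-accepting: {q4} | {q0,q1,q2,q3,q6,q7,q8,q9,q10}.
Split {q0,q1,q2,q3,q6,q7,q8,q9,q10} by δ(·,2) → {q0,q1,q2,q3,q6,q8,q9,q10} and {q7}.
On input 0, block {q0,q1,q2,q3,q6,q8,q9,q10} splits into {q0,q1,q3,q9,q10} and {q2,q6,q8}.
Split {q0,q1,q3,q9,q10} by δ(·,0) → {q0,q3,q9,q10} and {q1}.
On input 0, block {q0,q3,q9,q10} splits into {q0,q9} and {q3,q10}.
No further refinement is possible. Final partition (6 blocks): {q4} | {q0,q9} | {q7} | {q2,q6,q8} | {q1} | {q3,q10}.
The equivalence class containing q3 is {q3,q10}, of size 2.

2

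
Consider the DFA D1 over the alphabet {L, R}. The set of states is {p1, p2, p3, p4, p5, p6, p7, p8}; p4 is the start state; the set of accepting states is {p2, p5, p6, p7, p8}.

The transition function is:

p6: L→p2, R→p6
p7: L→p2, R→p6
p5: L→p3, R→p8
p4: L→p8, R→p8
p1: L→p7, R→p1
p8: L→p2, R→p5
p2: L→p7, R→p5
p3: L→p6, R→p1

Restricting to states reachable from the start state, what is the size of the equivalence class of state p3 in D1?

2

All states are reachable from the start state.
Initial partition by acceptance: {p2,p5,p6,p7,p8} | {p1,p3,p4}.
Refine {p2,p5,p6,p7,p8} on symbol L: members go to different blocks, giving {p2,p6,p7,p8} and {p5}.
Split {p2,p6,p7,p8} by δ(·,R) → {p2,p8} and {p6,p7}.
Split {p2,p8} by δ(·,L) → {p2} and {p8}.
On input L, block {p1,p3,p4} splits into {p1,p3} and {p4}.
No further refinement is possible. Final partition (6 blocks): {p2} | {p1,p3} | {p5} | {p6,p7} | {p8} | {p4}.
State p3 belongs to the block {p1,p3}, which has 2 states.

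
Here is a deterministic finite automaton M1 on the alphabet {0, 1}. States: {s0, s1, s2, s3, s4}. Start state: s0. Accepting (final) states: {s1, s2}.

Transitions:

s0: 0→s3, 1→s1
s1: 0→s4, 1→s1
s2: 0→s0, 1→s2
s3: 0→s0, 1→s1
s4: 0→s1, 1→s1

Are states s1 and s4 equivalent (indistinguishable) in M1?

No

States {s2} cannot be reached from the start state, so discard them.
Initial partition by acceptance: {s1} | {s0,s3,s4}.
On input 0, block {s0,s3,s4} splits into {s0,s3} and {s4}.
No further refinement is possible. Final partition (3 blocks): {s1} | {s0,s3} | {s4}.
s1 and s4 end up in different blocks, so they are distinguishable. For instance, the string 'ε' is accepted from only s1.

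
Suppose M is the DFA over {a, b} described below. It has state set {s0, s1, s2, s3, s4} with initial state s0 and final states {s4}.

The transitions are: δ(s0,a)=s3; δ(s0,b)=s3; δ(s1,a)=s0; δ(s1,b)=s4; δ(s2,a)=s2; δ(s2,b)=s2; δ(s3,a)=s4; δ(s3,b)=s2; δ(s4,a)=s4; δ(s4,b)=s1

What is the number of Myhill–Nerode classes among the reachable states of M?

All states are reachable from the start state.
Start with accepting vs non-accepting: {s4} | {s0,s1,s2,s3}.
Split {s0,s1,s2,s3} by δ(·,a) → {s0,s1,s2} and {s3}.
On input a, block {s0,s1,s2} splits into {s1,s2} and {s0}.
On input a, block {s1,s2} splits into {s1} and {s2}.
No further refinement is possible. Final partition (5 blocks): {s4} | {s1} | {s3} | {s0} | {s2}.

5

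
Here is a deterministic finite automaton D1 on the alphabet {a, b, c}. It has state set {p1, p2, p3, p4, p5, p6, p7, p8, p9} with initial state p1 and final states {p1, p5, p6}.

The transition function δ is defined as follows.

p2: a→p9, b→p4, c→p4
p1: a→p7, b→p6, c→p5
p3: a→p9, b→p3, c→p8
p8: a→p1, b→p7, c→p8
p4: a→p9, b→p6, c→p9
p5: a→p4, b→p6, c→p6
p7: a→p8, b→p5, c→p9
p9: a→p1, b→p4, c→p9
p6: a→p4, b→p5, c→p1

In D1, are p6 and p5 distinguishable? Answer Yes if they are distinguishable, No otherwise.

No

First remove the unreachable states {p2,p3}; 7 states remain.
Start with accepting vs non-accepting: {p1,p5,p6} | {p4,p7,p8,p9}.
On input a, block {p4,p7,p8,p9} splits into {p4,p7} and {p8,p9}.
Stable partition: {p1,p5,p6} | {p4,p7} | {p8,p9} — 3 equivalence classes.
p6 and p5 lie in the same block of the stable partition, so they are equivalent — no string distinguishes them.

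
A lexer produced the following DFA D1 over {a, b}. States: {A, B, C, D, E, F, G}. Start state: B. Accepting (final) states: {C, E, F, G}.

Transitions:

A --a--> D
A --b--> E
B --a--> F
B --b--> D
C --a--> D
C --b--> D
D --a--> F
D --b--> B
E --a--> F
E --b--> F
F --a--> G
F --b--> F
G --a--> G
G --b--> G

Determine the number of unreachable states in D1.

3

BFS from B reaches {B, D, F, G}; the 3 state(s) A, C, E are never visited.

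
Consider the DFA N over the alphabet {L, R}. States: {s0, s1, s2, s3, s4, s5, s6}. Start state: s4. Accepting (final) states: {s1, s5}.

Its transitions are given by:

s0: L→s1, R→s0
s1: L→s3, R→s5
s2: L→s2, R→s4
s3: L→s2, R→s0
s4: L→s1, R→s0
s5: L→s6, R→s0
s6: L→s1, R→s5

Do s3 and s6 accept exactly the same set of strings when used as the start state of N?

No

Initial partition by acceptance: {s1,s5} | {s0,s2,s3,s4,s6}.
Refine {s1,s5} on symbol R: members go to different blocks, giving {s1} and {s5}.
Split {s0,s2,s3,s4,s6} by δ(·,L) → {s0,s4,s6} and {s2,s3}.
On input R, block {s0,s4,s6} splits into {s0,s4} and {s6}.
Stable partition: {s1} | {s0,s4} | {s5} | {s2,s3} | {s6} — 5 equivalence classes.
s3 and s6 end up in different blocks, so they are distinguishable. For instance, the string 'L' is accepted from only s6.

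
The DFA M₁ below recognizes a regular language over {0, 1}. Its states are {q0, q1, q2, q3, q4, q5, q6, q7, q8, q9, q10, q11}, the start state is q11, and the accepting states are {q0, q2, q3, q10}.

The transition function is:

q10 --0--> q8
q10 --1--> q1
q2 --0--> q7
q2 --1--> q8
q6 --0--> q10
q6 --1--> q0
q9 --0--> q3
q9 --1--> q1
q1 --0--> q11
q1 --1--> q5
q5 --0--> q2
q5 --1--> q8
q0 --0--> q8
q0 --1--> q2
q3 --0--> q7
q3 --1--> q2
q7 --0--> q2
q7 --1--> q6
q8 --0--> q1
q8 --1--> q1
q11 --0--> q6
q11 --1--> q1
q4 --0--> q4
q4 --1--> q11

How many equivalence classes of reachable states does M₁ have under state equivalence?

Reachable states from the start: {q0,q1,q2,q5,q6,q7,q8,q10,q11}. Unreachable: {q3,q4,q9} — drop them.
Initial partition by acceptance: {q0,q2,q10} | {q1,q5,q6,q7,q8,q11}.
On input 1, block {q0,q2,q10} splits into {q2,q10} and {q0}.
Split {q1,q5,q6,q7,q8,q11} by δ(·,0) → {q1,q8,q11} and {q5,q6,q7}.
Split {q2,q10} by δ(·,0) → {q2} and {q10}.
On input 0, block {q1,q8,q11} splits into {q1,q8} and {q11}.
On input 0, block {q1,q8} splits into {q1} and {q8}.
Split {q5,q6,q7} by δ(·,0) → {q5,q7} and {q6}.
Refine {q5,q7} on symbol 1: members go to different blocks, giving {q5} and {q7}.
Stable partition: {q2} | {q1} | {q0} | {q5} | {q10} | {q11} | {q8} | {q6} | {q7} — 9 equivalence classes.

9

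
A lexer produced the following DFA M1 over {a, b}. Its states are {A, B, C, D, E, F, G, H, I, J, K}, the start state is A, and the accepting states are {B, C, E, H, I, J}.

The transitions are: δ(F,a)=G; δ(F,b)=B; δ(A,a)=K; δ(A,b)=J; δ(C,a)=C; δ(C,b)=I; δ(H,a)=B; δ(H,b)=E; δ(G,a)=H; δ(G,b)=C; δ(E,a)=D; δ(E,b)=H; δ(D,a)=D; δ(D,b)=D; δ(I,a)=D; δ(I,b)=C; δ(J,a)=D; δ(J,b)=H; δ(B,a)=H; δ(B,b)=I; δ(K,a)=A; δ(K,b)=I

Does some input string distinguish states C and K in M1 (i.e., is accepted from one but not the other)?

States {F,G} cannot be reached from the start state, so discard them.
Initial partition by acceptance: {B,C,E,H,I,J} | {A,D,K}.
Split {B,C,E,H,I,J} by δ(·,a) → {B,C,H} and {E,I,J}.
Refine {A,D,K} on symbol b: members go to different blocks, giving {A,K} and {D}.
The partition is now stable with 4 blocks: {B,C,H} | {A,K} | {E,I,J} | {D}.
C and K end up in different blocks, so they are distinguishable. For instance, the string 'ε' is accepted from only C.

Yes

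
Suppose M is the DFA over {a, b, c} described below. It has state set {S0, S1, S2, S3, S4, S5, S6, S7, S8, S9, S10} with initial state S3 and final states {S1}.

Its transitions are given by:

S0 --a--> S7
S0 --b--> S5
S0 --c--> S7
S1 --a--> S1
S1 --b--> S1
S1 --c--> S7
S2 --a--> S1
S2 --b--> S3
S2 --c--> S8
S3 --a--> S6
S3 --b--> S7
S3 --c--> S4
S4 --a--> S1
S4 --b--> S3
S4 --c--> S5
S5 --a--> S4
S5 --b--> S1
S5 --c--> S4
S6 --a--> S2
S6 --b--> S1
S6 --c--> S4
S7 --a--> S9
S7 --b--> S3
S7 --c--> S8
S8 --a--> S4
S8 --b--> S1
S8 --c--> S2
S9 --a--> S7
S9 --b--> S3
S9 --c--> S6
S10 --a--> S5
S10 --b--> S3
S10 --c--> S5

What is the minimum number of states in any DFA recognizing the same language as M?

States {S0,S10} cannot be reached from the start state, so discard them.
P0 = {S1} | {S2,S3,S4,S5,S6,S7,S8,S9}.
Split {S2,S3,S4,S5,S6,S7,S8,S9} by δ(·,a) → {S3,S5,S6,S7,S8,S9} and {S2,S4}.
Split {S3,S5,S6,S7,S8,S9} by δ(·,a) → {S3,S7,S9} and {S5,S6,S8}.
Refine {S3,S7,S9} on symbol a: members go to different blocks, giving {S7,S9} and {S3}.
The partition is now stable with 5 blocks: {S1} | {S7,S9} | {S2,S4} | {S5,S6,S8} | {S3}.

5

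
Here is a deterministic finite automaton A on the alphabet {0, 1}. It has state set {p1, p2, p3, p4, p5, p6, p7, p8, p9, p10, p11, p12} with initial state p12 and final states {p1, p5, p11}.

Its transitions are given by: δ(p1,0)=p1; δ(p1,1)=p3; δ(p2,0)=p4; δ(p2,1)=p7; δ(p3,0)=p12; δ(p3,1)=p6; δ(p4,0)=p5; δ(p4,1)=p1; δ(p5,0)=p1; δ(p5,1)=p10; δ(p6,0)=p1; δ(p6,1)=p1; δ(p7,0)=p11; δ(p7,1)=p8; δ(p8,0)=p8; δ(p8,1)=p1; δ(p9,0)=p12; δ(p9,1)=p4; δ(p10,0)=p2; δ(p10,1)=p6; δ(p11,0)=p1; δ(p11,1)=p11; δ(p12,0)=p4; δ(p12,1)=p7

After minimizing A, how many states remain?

7

Reachable states from the start: {p1,p2,p3,p4,p5,p6,p7,p8,p10,p11,p12}. Unreachable: {p9} — drop them.
Initial partition by acceptance: {p1,p5,p11} | {p2,p3,p4,p6,p7,p8,p10,p12}.
On input 1, block {p1,p5,p11} splits into {p1,p5} and {p11}.
Split {p2,p3,p4,p6,p7,p8,p10,p12} by δ(·,0) → {p2,p3,p8,p10,p12} and {p4,p6} and {p7}.
Split {p2,p3,p8,p10,p12} by δ(·,0) → {p3,p8,p10} and {p2,p12}.
On input 0, block {p3,p8,p10} splits into {p3,p10} and {p8}.
Stable partition: {p1,p5} | {p3,p10} | {p11} | {p4,p6} | {p7} | {p2,p12} | {p8} — 7 equivalence classes.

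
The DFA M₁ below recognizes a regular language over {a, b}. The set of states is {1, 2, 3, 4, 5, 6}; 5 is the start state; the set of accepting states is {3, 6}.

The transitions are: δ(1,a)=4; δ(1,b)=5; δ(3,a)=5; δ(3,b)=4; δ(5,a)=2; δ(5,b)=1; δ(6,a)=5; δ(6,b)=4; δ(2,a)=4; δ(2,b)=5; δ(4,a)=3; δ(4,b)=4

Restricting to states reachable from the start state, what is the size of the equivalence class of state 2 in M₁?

States {6} cannot be reached from the start state, so discard them.
Initial partition by acceptance: {3} | {1,2,4,5}.
Split {1,2,4,5} by δ(·,a) → {1,2,5} and {4}.
Split {1,2,5} by δ(·,a) → {1,2} and {5}.
No further refinement is possible. Final partition (4 blocks): {3} | {1,2} | {4} | {5}.
The equivalence class containing 2 is {1,2}, of size 2.

2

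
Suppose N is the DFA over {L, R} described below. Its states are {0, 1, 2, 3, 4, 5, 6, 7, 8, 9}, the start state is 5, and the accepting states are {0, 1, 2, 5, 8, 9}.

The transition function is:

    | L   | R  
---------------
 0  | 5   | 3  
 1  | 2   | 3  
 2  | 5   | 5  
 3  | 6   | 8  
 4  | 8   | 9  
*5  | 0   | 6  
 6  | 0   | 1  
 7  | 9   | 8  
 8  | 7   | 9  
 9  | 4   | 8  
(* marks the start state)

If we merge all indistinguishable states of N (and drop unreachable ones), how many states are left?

Initial partition by acceptance: {0,1,2,5,8,9} | {3,4,6,7}.
On input L, block {0,1,2,5,8,9} splits into {0,1,2,5} and {8,9}.
Refine {0,1,2,5} on symbol R: members go to different blocks, giving {0,1,5} and {2}.
Refine {0,1,5} on symbol L: members go to different blocks, giving {0,5} and {1}.
Split {3,4,6,7} by δ(·,L) → {4,7} and {3} and {6}.
Split {0,5} by δ(·,R) → {0} and {5}.
Stable partition: {0} | {4,7} | {8,9} | {2} | {1} | {3} | {6} | {5} — 8 equivalence classes.

8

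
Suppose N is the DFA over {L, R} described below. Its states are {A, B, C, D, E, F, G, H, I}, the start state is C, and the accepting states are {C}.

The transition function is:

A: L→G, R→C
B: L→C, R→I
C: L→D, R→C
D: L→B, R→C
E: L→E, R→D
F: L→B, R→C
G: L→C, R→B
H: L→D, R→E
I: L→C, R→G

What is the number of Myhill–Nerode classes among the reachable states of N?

States {A,E,F,H} cannot be reached from the start state, so discard them.
Start with accepting vs non-accepting: {C} | {B,D,G,I}.
On input L, block {B,D,G,I} splits into {B,G,I} and {D}.
No further refinement is possible. Final partition (3 blocks): {C} | {B,G,I} | {D}.

3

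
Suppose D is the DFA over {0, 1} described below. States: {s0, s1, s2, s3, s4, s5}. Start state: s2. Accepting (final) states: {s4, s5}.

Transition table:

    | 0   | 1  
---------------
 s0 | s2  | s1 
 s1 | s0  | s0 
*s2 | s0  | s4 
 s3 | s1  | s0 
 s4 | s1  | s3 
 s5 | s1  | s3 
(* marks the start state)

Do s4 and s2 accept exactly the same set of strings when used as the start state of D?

No

States {s5} cannot be reached from the start state, so discard them.
Initial partition by acceptance: {s4} | {s0,s1,s2,s3}.
On input 1, block {s0,s1,s2,s3} splits into {s0,s1,s3} and {s2}.
Split {s0,s1,s3} by δ(·,0) → {s1,s3} and {s0}.
Split {s1,s3} by δ(·,0) → {s1} and {s3}.
Stable partition: {s4} | {s1} | {s2} | {s0} | {s3} — 5 equivalence classes.
s4 and s2 end up in different blocks, so they are distinguishable. For instance, the string 'ε' is accepted from only s4.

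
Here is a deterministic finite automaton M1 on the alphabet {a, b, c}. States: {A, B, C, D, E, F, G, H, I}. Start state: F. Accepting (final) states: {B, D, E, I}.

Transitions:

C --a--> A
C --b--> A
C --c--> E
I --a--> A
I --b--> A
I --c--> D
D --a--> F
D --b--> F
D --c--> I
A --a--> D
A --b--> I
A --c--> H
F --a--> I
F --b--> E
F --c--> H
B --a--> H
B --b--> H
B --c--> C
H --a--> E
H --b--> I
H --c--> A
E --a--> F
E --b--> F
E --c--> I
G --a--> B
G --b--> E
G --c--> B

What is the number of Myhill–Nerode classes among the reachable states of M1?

2

States {B,C,G} cannot be reached from the start state, so discard them.
Initial partition by acceptance: {D,E,I} | {A,F,H}.
Stable partition: {D,E,I} | {A,F,H} — 2 equivalence classes.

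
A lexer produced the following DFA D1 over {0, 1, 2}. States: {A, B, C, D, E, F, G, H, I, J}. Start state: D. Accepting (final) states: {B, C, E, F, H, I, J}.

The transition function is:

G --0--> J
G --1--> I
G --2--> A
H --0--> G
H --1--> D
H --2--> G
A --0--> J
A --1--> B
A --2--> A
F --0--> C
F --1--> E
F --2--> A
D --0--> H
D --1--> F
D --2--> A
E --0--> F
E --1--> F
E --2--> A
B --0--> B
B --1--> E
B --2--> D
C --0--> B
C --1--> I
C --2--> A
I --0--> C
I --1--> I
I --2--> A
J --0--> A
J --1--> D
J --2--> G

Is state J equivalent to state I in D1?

Every state is reachable, so we keep all 10.
Initial partition by acceptance: {B,C,E,F,H,I,J} | {A,D,G}.
Split {B,C,E,F,H,I,J} by δ(·,0) → {B,C,E,F,I} and {H,J}.
No further refinement is possible. Final partition (3 blocks): {B,C,E,F,I} | {A,D,G} | {H,J}.
J and I end up in different blocks, so they are distinguishable. For instance, the string '0' is accepted from only I.

No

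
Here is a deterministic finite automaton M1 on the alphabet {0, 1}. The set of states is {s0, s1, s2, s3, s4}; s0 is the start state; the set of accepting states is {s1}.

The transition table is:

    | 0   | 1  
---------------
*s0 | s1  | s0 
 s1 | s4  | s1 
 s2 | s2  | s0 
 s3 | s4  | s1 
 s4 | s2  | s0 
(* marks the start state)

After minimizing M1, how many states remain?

3

First remove the unreachable states {s3}; 4 states remain.
Start with accepting vs non-accepting: {s1} | {s0,s2,s4}.
On input 0, block {s0,s2,s4} splits into {s2,s4} and {s0}.
The partition is now stable with 3 blocks: {s1} | {s2,s4} | {s0}.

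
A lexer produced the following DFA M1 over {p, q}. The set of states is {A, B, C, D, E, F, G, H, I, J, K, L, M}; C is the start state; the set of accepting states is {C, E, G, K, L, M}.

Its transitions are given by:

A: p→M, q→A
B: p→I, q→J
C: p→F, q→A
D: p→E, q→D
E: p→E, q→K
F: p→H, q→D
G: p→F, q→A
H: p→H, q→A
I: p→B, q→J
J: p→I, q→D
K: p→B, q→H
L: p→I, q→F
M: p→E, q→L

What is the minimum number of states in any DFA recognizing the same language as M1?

7

Reachable states from the start: {A,B,C,D,E,F,H,I,J,K,L,M}. Unreachable: {G} — drop them.
P0 = {C,E,K,L,M} | {A,B,D,F,H,I,J}.
Refine {C,E,K,L,M} on symbol p: members go to different blocks, giving {C,K,L} and {E,M}.
Split {A,B,D,F,H,I,J} by δ(·,p) → {B,F,H,I,J} and {A,D}.
Split {C,K,L} by δ(·,q) → {K,L} and {C}.
On input q, block {B,F,H,I,J} splits into {F,H,J} and {B,I}.
Refine {F,H,J} on symbol p: members go to different blocks, giving {F,H} and {J}.
The partition is now stable with 7 blocks: {K,L} | {F,H} | {E,M} | {A,D} | {C} | {B,I} | {J}.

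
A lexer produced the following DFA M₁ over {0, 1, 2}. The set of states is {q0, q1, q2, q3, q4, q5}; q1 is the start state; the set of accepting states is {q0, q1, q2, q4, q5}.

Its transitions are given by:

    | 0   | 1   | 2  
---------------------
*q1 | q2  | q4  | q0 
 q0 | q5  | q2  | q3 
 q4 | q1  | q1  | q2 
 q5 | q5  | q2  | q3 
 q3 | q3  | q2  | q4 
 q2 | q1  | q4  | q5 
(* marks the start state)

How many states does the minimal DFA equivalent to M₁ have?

Every state is reachable, so we keep all 6.
Initial partition by acceptance: {q0,q1,q2,q4,q5} | {q3}.
Split {q0,q1,q2,q4,q5} by δ(·,2) → {q1,q2,q4} and {q0,q5}.
On input 2, block {q1,q2,q4} splits into {q1,q2} and {q4}.
No further refinement is possible. Final partition (4 blocks): {q1,q2} | {q3} | {q0,q5} | {q4}.

4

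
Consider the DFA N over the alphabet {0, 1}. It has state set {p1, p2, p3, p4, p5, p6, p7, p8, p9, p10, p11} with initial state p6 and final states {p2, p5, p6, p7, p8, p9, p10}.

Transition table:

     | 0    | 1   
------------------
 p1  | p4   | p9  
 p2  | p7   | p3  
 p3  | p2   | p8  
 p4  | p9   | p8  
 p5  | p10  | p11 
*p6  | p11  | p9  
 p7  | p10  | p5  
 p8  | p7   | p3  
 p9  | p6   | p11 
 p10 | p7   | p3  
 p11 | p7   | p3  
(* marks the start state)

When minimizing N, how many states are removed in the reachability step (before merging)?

Starting at p6 and following transitions, the reachable set is {p2, p3, p5, p6, p7, p8, p9, p10, p11}. That leaves p1, p4 unreachable — 2 in total.

2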